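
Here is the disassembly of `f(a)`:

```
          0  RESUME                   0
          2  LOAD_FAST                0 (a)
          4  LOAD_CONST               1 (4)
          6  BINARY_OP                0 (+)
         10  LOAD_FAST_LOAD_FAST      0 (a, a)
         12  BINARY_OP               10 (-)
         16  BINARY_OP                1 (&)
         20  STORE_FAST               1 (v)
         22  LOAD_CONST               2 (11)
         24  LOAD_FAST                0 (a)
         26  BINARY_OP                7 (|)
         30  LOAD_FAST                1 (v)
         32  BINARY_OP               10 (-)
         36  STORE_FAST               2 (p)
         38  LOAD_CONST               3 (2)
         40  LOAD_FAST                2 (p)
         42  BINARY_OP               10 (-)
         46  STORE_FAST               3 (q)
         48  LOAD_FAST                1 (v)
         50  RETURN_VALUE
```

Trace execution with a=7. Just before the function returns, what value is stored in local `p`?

LOAD_FAST a → push 7. Stack: [7]
LOAD_CONST → push 4. Stack: [7, 4]
BINARY_OP + → 7 + 4 = 11. Stack: [11]
LOAD_FAST_LOAD_FAST a,a → push 7,7. Stack: [11, 7, 7]
BINARY_OP - → 7 - 7 = 0. Stack: [11, 0]
BINARY_OP & → 11 & 0 = 0. Stack: [0]
STORE_FAST v → v=0. Stack: []
LOAD_CONST → push 11. Stack: [11]
LOAD_FAST a → push 7. Stack: [11, 7]
BINARY_OP | → 11 | 7 = 15. Stack: [15]
LOAD_FAST v → push 0. Stack: [15, 0]
BINARY_OP - → 15 - 0 = 15. Stack: [15]
STORE_FAST p → p=15. Stack: []
LOAD_CONST → push 2. Stack: [2]
LOAD_FAST p → push 15. Stack: [2, 15]
BINARY_OP - → 2 - 15 = -13. Stack: [-13]
STORE_FAST q → q=-13. Stack: []
LOAD_FAST v → push 0. Stack: [0]
RETURN_VALUE → return 0.

15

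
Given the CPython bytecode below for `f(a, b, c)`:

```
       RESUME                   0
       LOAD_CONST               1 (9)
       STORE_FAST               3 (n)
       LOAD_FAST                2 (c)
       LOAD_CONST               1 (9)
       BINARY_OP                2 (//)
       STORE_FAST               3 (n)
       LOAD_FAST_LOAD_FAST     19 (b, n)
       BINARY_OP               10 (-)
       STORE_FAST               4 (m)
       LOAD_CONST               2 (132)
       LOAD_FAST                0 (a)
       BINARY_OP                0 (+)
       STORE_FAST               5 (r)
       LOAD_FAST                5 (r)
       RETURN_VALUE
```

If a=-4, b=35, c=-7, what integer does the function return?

LOAD_CONST → push 9. Stack: [9]
STORE_FAST n → n=9. Stack: []
LOAD_FAST c → push -7. Stack: [-7]
LOAD_CONST → push 9. Stack: [-7, 9]
BINARY_OP // → -7 // 9 = -1. Stack: [-1]
STORE_FAST n → n=-1. Stack: []
LOAD_FAST_LOAD_FAST b,n → push 35,-1. Stack: [35, -1]
BINARY_OP - → 35 - -1 = 36. Stack: [36]
STORE_FAST m → m=36. Stack: []
LOAD_CONST → push 132. Stack: [132]
LOAD_FAST a → push -4. Stack: [132, -4]
BINARY_OP + → 132 + -4 = 128. Stack: [128]
STORE_FAST r → r=128. Stack: []
LOAD_FAST r → push 128. Stack: [128]
RETURN_VALUE → return 128.

128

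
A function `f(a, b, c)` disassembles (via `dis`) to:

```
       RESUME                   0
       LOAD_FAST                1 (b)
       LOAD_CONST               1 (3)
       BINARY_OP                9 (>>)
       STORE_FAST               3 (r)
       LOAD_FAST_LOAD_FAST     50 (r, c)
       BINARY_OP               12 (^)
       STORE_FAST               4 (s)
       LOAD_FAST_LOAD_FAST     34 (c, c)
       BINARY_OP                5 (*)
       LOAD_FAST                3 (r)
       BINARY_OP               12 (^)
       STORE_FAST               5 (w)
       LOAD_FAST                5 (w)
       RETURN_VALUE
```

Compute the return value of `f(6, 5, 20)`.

400

LOAD_FAST b → push 5. Stack: [5]
LOAD_CONST → push 3. Stack: [5, 3]
BINARY_OP >> → 5 >> 3 = 0. Stack: [0]
STORE_FAST r → r=0. Stack: []
LOAD_FAST_LOAD_FAST r,c → push 0,20. Stack: [0, 20]
BINARY_OP ^ → 0 ^ 20 = 20. Stack: [20]
STORE_FAST s → s=20. Stack: []
LOAD_FAST_LOAD_FAST c,c → push 20,20. Stack: [20, 20]
BINARY_OP * → 20 * 20 = 400. Stack: [400]
LOAD_FAST r → push 0. Stack: [400, 0]
BINARY_OP ^ → 400 ^ 0 = 400. Stack: [400]
STORE_FAST w → w=400. Stack: []
LOAD_FAST w → push 400. Stack: [400]
RETURN_VALUE → return 400.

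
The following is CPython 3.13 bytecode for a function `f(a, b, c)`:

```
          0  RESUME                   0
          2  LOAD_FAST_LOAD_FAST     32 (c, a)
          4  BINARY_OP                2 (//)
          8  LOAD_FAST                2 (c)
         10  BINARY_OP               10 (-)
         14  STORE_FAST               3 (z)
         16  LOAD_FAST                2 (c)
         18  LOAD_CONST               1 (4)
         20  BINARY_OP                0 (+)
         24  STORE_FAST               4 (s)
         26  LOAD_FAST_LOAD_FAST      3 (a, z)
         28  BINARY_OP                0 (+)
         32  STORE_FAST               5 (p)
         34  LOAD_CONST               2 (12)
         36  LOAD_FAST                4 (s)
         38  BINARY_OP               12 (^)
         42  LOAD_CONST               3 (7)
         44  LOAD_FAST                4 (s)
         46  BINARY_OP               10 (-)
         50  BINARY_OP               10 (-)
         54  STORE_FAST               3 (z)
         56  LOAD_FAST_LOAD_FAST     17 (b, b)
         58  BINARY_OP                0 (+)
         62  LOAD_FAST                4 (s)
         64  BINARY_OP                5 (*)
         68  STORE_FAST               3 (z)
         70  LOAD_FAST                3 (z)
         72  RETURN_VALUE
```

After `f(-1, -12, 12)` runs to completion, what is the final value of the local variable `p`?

LOAD_FAST_LOAD_FAST c,a → push 12,-1. Stack: [12, -1]
BINARY_OP // → 12 // -1 = -12. Stack: [-12]
LOAD_FAST c → push 12. Stack: [-12, 12]
BINARY_OP - → -12 - 12 = -24. Stack: [-24]
STORE_FAST z → z=-24. Stack: []
LOAD_FAST c → push 12. Stack: [12]
LOAD_CONST → push 4. Stack: [12, 4]
BINARY_OP + → 12 + 4 = 16. Stack: [16]
STORE_FAST s → s=16. Stack: []
LOAD_FAST_LOAD_FAST a,z → push -1,-24. Stack: [-1, -24]
BINARY_OP + → -1 + -24 = -25. Stack: [-25]
STORE_FAST p → p=-25. Stack: []
LOAD_CONST → push 12. Stack: [12]
LOAD_FAST s → push 16. Stack: [12, 16]
BINARY_OP ^ → 12 ^ 16 = 28. Stack: [28]
LOAD_CONST → push 7. Stack: [28, 7]
LOAD_FAST s → push 16. Stack: [28, 7, 16]
BINARY_OP - → 7 - 16 = -9. Stack: [28, -9]
BINARY_OP - → 28 - -9 = 37. Stack: [37]
STORE_FAST z → z=37. Stack: []
LOAD_FAST_LOAD_FAST b,b → push -12,-12. Stack: [-12, -12]
BINARY_OP + → -12 + -12 = -24. Stack: [-24]
LOAD_FAST s → push 16. Stack: [-24, 16]
BINARY_OP * → -24 * 16 = -384. Stack: [-384]
STORE_FAST z → z=-384. Stack: []
LOAD_FAST z → push -384. Stack: [-384]
RETURN_VALUE → return -384.

-25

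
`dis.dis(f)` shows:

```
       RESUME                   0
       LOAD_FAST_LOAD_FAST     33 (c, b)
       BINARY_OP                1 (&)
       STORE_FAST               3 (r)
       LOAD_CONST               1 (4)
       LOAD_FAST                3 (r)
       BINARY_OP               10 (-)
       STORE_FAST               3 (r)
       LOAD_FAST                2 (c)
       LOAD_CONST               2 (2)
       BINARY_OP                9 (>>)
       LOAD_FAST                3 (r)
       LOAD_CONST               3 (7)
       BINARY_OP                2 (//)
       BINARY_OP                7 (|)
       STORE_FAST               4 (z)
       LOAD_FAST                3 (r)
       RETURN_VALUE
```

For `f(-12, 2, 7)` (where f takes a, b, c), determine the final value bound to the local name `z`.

LOAD_FAST_LOAD_FAST c,b → push 7,2. Stack: [7, 2]
BINARY_OP & → 7 & 2 = 2. Stack: [2]
STORE_FAST r → r=2. Stack: []
LOAD_CONST → push 4. Stack: [4]
LOAD_FAST r → push 2. Stack: [4, 2]
BINARY_OP - → 4 - 2 = 2. Stack: [2]
STORE_FAST r → r=2. Stack: []
LOAD_FAST c → push 7. Stack: [7]
LOAD_CONST → push 2. Stack: [7, 2]
BINARY_OP >> → 7 >> 2 = 1. Stack: [1]
LOAD_FAST r → push 2. Stack: [1, 2]
LOAD_CONST → push 7. Stack: [1, 2, 7]
BINARY_OP // → 2 // 7 = 0. Stack: [1, 0]
BINARY_OP | → 1 | 0 = 1. Stack: [1]
STORE_FAST z → z=1. Stack: []
LOAD_FAST r → push 2. Stack: [2]
RETURN_VALUE → return 2.

1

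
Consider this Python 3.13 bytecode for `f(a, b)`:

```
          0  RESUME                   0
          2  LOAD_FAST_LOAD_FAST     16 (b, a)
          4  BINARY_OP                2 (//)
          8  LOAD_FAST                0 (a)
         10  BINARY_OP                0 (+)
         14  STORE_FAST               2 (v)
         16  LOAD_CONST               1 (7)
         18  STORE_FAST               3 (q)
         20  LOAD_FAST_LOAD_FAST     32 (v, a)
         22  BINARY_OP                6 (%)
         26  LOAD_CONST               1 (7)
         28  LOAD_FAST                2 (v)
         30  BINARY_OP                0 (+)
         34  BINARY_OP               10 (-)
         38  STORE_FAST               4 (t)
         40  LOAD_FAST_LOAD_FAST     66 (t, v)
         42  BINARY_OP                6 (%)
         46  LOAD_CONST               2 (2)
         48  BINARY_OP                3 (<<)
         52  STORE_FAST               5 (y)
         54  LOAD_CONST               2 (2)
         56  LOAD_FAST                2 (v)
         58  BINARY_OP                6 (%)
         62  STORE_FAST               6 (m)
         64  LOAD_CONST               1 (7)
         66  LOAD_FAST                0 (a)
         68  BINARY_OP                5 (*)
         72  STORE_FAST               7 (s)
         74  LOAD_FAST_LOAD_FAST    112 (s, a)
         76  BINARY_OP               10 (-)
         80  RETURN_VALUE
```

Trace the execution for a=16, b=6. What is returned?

LOAD_FAST_LOAD_FAST b,a → push 6,16. Stack: [6, 16]
BINARY_OP // → 6 // 16 = 0. Stack: [0]
LOAD_FAST a → push 16. Stack: [0, 16]
BINARY_OP + → 0 + 16 = 16. Stack: [16]
STORE_FAST v → v=16. Stack: []
LOAD_CONST → push 7. Stack: [7]
STORE_FAST q → q=7. Stack: []
LOAD_FAST_LOAD_FAST v,a → push 16,16. Stack: [16, 16]
BINARY_OP % → 16 % 16 = 0. Stack: [0]
LOAD_CONST → push 7. Stack: [0, 7]
LOAD_FAST v → push 16. Stack: [0, 7, 16]
BINARY_OP + → 7 + 16 = 23. Stack: [0, 23]
BINARY_OP - → 0 - 23 = -23. Stack: [-23]
STORE_FAST t → t=-23. Stack: []
LOAD_FAST_LOAD_FAST t,v → push -23,16. Stack: [-23, 16]
BINARY_OP % → -23 % 16 = 9. Stack: [9]
LOAD_CONST → push 2. Stack: [9, 2]
BINARY_OP << → 9 << 2 = 36. Stack: [36]
STORE_FAST y → y=36. Stack: []
LOAD_CONST → push 2. Stack: [2]
LOAD_FAST v → push 16. Stack: [2, 16]
BINARY_OP % → 2 % 16 = 2. Stack: [2]
STORE_FAST m → m=2. Stack: []
LOAD_CONST → push 7. Stack: [7]
LOAD_FAST a → push 16. Stack: [7, 16]
BINARY_OP * → 7 * 16 = 112. Stack: [112]
STORE_FAST s → s=112. Stack: []
LOAD_FAST_LOAD_FAST s,a → push 112,16. Stack: [112, 16]
BINARY_OP - → 112 - 16 = 96. Stack: [96]
RETURN_VALUE → return 96.

96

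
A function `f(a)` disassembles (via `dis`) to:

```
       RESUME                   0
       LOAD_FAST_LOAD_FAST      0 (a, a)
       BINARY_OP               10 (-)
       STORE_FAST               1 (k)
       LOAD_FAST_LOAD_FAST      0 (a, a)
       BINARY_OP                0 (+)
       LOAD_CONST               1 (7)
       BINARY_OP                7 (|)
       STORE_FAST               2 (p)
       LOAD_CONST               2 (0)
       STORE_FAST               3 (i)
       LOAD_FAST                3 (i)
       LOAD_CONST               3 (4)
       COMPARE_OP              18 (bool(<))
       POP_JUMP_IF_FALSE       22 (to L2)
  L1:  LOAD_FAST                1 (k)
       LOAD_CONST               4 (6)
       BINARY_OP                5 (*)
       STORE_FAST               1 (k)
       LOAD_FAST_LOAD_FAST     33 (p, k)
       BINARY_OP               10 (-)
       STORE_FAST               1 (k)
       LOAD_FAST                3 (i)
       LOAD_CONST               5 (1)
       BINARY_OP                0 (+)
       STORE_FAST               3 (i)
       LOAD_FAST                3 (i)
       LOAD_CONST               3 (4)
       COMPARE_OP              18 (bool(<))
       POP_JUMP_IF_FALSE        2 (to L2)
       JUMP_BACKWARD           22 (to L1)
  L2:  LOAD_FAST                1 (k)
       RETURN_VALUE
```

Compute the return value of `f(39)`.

-14615

LOAD_FAST_LOAD_FAST a,a → push 39,39
BINARY_OP - → 39 - 39 = 0
STORE_FAST k → k=0
LOAD_FAST_LOAD_FAST a,a → push 39,39
BINARY_OP + → 39 + 39 = 78
LOAD_CONST → push 7
BINARY_OP | → 78 | 7 = 79
STORE_FAST p → p=79
LOAD_CONST → push 0
STORE_FAST i → i=0
LOAD_FAST i → push 0
LOAD_CONST → push 4
COMPARE_OP bool(<) → 0 vs 4 = True
POP_JUMP_IF_FALSE → pop True; no jump
LOAD_FAST k → push 0
LOAD_CONST → push 6
BINARY_OP * → 0 * 6 = 0
STORE_FAST k → k=0
LOAD_FAST_LOAD_FAST p,k → push 79,0
BINARY_OP - → 79 - 0 = 79
STORE_FAST k → k=79
LOAD_FAST i → push 0
LOAD_CONST → push 1
BINARY_OP + → 0 + 1 = 1
STORE_FAST i → i=1
LOAD_FAST i → push 1
LOAD_CONST → push 4
COMPARE_OP bool(<) → 1 vs 4 = True
POP_JUMP_IF_FALSE → pop True; no jump
LOAD_FAST k → push 79
LOAD_CONST → push 6
BINARY_OP * → 79 * 6 = 474
STORE_FAST k → k=474
LOAD_FAST_LOAD_FAST p,k → push 79,474
BINARY_OP - → 79 - 474 = -395
STORE_FAST k → k=-395
LOAD_FAST i → push 1
LOAD_CONST → push 1
BINARY_OP + → 1 + 1 = 2
STORE_FAST i → i=2
LOAD_FAST i → push 2
LOAD_CONST → push 4
COMPARE_OP bool(<) → 2 vs 4 = True
POP_JUMP_IF_FALSE → pop True; no jump
LOAD_FAST k → push -395
LOAD_CONST → push 6
BINARY_OP * → -395 * 6 = -2370
STORE_FAST k → k=-2370
LOAD_FAST_LOAD_FAST p,k → push 79,-2370
BINARY_OP - → 79 - -2370 = 2449
STORE_FAST k → k=2449
LOAD_FAST i → push 2
LOAD_CONST → push 1
BINARY_OP + → 2 + 1 = 3
STORE_FAST i → i=3
LOAD_FAST i → push 3
LOAD_CONST → push 4
COMPARE_OP bool(<) → 3 vs 4 = True
POP_JUMP_IF_FALSE → pop True; no jump
LOAD_FAST k → push 2449
LOAD_CONST → push 6
BINARY_OP * → 2449 * 6 = 14694
STORE_FAST k → k=14694
LOAD_FAST_LOAD_FAST p,k → push 79,14694
BINARY_OP - → 79 - 14694 = -14615
STORE_FAST k → k=-14615
LOAD_FAST i → push 3
LOAD_CONST → push 1
BINARY_OP + → 3 + 1 = 4
STORE_FAST i → i=4
LOAD_FAST i → push 4
LOAD_CONST → push 4
COMPARE_OP bool(<) → 4 vs 4 = False
POP_JUMP_IF_FALSE → pop False; jump
LOAD_FAST k → push -14615
RETURN_VALUE → return -14615.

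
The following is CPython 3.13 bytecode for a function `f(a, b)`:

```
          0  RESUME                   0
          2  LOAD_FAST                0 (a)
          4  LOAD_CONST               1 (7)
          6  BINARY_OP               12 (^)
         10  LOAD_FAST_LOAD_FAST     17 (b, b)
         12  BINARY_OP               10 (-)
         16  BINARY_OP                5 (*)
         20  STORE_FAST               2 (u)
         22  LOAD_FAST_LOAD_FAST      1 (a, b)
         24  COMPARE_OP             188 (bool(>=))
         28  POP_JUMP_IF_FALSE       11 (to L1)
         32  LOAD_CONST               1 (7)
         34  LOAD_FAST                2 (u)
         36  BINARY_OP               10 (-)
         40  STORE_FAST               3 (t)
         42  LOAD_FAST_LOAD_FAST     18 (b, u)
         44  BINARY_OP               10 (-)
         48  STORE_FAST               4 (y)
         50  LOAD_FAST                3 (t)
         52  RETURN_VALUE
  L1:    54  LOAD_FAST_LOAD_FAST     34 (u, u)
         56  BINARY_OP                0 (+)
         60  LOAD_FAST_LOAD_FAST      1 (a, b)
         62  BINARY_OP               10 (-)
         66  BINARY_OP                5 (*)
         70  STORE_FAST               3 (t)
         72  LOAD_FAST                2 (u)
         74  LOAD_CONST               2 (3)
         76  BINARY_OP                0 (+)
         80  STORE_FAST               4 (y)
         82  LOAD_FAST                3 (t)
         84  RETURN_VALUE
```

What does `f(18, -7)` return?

LOAD_FAST a → push 18. Stack: [18]
LOAD_CONST → push 7. Stack: [18, 7]
BINARY_OP ^ → 18 ^ 7 = 21. Stack: [21]
LOAD_FAST_LOAD_FAST b,b → push -7,-7. Stack: [21, -7, -7]
BINARY_OP - → -7 - -7 = 0. Stack: [21, 0]
BINARY_OP * → 21 * 0 = 0. Stack: [0]
STORE_FAST u → u=0. Stack: []
LOAD_FAST_LOAD_FAST a,b → push 18,-7. Stack: [18, -7]
COMPARE_OP bool(>=) → 18 vs -7 = True. Stack: [True]
POP_JUMP_IF_FALSE → pop True; no jump. Stack: []
LOAD_CONST → push 7. Stack: [7]
LOAD_FAST u → push 0. Stack: [7, 0]
BINARY_OP - → 7 - 0 = 7. Stack: [7]
STORE_FAST t → t=7. Stack: []
LOAD_FAST_LOAD_FAST b,u → push -7,0. Stack: [-7, 0]
BINARY_OP - → -7 - 0 = -7. Stack: [-7]
STORE_FAST y → y=-7. Stack: []
LOAD_FAST t → push 7. Stack: [7]
RETURN_VALUE → return 7.

7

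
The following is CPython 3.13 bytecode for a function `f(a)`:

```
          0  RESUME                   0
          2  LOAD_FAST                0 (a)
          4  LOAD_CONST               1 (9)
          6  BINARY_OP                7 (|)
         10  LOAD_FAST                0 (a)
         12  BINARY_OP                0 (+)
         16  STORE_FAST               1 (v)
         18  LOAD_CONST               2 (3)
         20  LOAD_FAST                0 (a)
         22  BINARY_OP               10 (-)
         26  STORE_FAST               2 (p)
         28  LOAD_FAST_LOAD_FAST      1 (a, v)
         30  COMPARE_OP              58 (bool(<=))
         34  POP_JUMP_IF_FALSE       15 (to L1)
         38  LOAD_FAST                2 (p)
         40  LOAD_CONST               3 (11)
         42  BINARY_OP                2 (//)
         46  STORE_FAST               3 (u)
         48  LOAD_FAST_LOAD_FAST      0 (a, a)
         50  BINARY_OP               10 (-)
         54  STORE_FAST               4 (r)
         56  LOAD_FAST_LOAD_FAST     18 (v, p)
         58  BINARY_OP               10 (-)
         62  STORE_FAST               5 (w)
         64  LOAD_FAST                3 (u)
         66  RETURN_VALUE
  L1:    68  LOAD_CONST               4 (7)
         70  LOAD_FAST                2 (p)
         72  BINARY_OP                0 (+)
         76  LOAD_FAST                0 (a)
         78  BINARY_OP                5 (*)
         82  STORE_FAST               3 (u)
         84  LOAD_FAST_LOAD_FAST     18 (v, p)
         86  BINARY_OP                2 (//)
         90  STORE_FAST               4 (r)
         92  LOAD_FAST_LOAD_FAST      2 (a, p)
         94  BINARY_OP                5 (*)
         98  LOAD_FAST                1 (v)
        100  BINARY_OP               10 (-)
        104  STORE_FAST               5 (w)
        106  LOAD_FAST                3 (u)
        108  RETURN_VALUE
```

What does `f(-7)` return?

LOAD_FAST a → push -7. Stack: [-7]
LOAD_CONST → push 9. Stack: [-7, 9]
BINARY_OP | → -7 | 9 = -7. Stack: [-7]
LOAD_FAST a → push -7. Stack: [-7, -7]
BINARY_OP + → -7 + -7 = -14. Stack: [-14]
STORE_FAST v → v=-14. Stack: []
LOAD_CONST → push 3. Stack: [3]
LOAD_FAST a → push -7. Stack: [3, -7]
BINARY_OP - → 3 - -7 = 10. Stack: [10]
STORE_FAST p → p=10. Stack: []
LOAD_FAST_LOAD_FAST a,v → push -7,-14. Stack: [-7, -14]
COMPARE_OP bool(<=) → -7 vs -14 = False. Stack: [False]
POP_JUMP_IF_FALSE → pop False; jump. Stack: []
LOAD_CONST → push 7. Stack: [7]
LOAD_FAST p → push 10. Stack: [7, 10]
BINARY_OP + → 7 + 10 = 17. Stack: [17]
LOAD_FAST a → push -7. Stack: [17, -7]
BINARY_OP * → 17 * -7 = -119. Stack: [-119]
STORE_FAST u → u=-119. Stack: []
LOAD_FAST_LOAD_FAST v,p → push -14,10. Stack: [-14, 10]
BINARY_OP // → -14 // 10 = -2. Stack: [-2]
STORE_FAST r → r=-2. Stack: []
LOAD_FAST_LOAD_FAST a,p → push -7,10. Stack: [-7, 10]
BINARY_OP * → -7 * 10 = -70. Stack: [-70]
LOAD_FAST v → push -14. Stack: [-70, -14]
BINARY_OP - → -70 - -14 = -56. Stack: [-56]
STORE_FAST w → w=-56. Stack: []
LOAD_FAST u → push -119. Stack: [-119]
RETURN_VALUE → return -119.

-119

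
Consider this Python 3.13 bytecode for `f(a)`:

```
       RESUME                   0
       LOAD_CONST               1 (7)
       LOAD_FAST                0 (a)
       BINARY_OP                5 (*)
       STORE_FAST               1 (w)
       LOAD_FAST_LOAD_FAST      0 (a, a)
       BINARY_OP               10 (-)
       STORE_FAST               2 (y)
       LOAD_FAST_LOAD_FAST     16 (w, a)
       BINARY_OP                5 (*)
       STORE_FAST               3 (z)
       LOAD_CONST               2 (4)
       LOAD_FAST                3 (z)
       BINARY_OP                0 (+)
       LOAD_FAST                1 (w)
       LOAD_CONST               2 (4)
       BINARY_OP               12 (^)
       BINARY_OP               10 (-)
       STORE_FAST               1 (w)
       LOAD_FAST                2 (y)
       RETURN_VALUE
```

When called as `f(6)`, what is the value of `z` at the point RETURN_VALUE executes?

LOAD_CONST → push 7. Stack: [7]
LOAD_FAST a → push 6. Stack: [7, 6]
BINARY_OP * → 7 * 6 = 42. Stack: [42]
STORE_FAST w → w=42. Stack: []
LOAD_FAST_LOAD_FAST a,a → push 6,6. Stack: [6, 6]
BINARY_OP - → 6 - 6 = 0. Stack: [0]
STORE_FAST y → y=0. Stack: []
LOAD_FAST_LOAD_FAST w,a → push 42,6. Stack: [42, 6]
BINARY_OP * → 42 * 6 = 252. Stack: [252]
STORE_FAST z → z=252. Stack: []
LOAD_CONST → push 4. Stack: [4]
LOAD_FAST z → push 252. Stack: [4, 252]
BINARY_OP + → 4 + 252 = 256. Stack: [256]
LOAD_FAST w → push 42. Stack: [256, 42]
LOAD_CONST → push 4. Stack: [256, 42, 4]
BINARY_OP ^ → 42 ^ 4 = 46. Stack: [256, 46]
BINARY_OP - → 256 - 46 = 210. Stack: [210]
STORE_FAST w → w=210. Stack: []
LOAD_FAST y → push 0. Stack: [0]
RETURN_VALUE → return 0.

252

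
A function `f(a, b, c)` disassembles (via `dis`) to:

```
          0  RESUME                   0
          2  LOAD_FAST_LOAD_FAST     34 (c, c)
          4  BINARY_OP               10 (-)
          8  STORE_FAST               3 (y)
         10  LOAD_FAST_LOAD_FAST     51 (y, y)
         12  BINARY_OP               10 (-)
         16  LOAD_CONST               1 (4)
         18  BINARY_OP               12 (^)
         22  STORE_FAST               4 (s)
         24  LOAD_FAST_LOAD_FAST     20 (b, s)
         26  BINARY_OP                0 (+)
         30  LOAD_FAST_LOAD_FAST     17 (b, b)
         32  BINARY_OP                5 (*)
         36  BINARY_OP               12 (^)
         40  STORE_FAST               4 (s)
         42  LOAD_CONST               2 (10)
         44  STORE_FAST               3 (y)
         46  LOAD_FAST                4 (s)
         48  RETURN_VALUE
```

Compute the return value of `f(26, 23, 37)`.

522

LOAD_FAST_LOAD_FAST c,c → push 37,37. Stack: [37, 37]
BINARY_OP - → 37 - 37 = 0. Stack: [0]
STORE_FAST y → y=0. Stack: []
LOAD_FAST_LOAD_FAST y,y → push 0,0. Stack: [0, 0]
BINARY_OP - → 0 - 0 = 0. Stack: [0]
LOAD_CONST → push 4. Stack: [0, 4]
BINARY_OP ^ → 0 ^ 4 = 4. Stack: [4]
STORE_FAST s → s=4. Stack: []
LOAD_FAST_LOAD_FAST b,s → push 23,4. Stack: [23, 4]
BINARY_OP + → 23 + 4 = 27. Stack: [27]
LOAD_FAST_LOAD_FAST b,b → push 23,23. Stack: [27, 23, 23]
BINARY_OP * → 23 * 23 = 529. Stack: [27, 529]
BINARY_OP ^ → 27 ^ 529 = 522. Stack: [522]
STORE_FAST s → s=522. Stack: []
LOAD_CONST → push 10. Stack: [10]
STORE_FAST y → y=10. Stack: []
LOAD_FAST s → push 522. Stack: [522]
RETURN_VALUE → return 522.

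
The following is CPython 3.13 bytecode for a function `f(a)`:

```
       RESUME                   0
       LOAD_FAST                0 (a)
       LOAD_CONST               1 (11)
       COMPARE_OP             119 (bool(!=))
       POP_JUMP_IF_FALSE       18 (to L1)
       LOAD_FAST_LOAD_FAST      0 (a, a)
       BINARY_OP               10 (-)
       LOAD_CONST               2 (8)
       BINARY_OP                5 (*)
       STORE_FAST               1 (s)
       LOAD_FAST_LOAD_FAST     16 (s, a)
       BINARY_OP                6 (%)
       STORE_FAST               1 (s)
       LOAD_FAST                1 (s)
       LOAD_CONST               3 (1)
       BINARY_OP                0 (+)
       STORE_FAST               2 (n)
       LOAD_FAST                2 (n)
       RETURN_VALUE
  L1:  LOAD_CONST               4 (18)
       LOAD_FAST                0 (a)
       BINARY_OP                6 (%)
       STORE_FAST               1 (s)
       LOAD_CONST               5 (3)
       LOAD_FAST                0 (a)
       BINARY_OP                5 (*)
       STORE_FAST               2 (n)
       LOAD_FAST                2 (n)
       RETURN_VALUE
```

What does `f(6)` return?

1

LOAD_FAST a → push 6. Stack: [6]
LOAD_CONST → push 11. Stack: [6, 11]
COMPARE_OP bool(!=) → 6 vs 11 = True. Stack: [True]
POP_JUMP_IF_FALSE → pop True; no jump. Stack: []
LOAD_FAST_LOAD_FAST a,a → push 6,6. Stack: [6, 6]
BINARY_OP - → 6 - 6 = 0. Stack: [0]
LOAD_CONST → push 8. Stack: [0, 8]
BINARY_OP * → 0 * 8 = 0. Stack: [0]
STORE_FAST s → s=0. Stack: []
LOAD_FAST_LOAD_FAST s,a → push 0,6. Stack: [0, 6]
BINARY_OP % → 0 % 6 = 0. Stack: [0]
STORE_FAST s → s=0. Stack: []
LOAD_FAST s → push 0. Stack: [0]
LOAD_CONST → push 1. Stack: [0, 1]
BINARY_OP + → 0 + 1 = 1. Stack: [1]
STORE_FAST n → n=1. Stack: []
LOAD_FAST n → push 1. Stack: [1]
RETURN_VALUE → return 1.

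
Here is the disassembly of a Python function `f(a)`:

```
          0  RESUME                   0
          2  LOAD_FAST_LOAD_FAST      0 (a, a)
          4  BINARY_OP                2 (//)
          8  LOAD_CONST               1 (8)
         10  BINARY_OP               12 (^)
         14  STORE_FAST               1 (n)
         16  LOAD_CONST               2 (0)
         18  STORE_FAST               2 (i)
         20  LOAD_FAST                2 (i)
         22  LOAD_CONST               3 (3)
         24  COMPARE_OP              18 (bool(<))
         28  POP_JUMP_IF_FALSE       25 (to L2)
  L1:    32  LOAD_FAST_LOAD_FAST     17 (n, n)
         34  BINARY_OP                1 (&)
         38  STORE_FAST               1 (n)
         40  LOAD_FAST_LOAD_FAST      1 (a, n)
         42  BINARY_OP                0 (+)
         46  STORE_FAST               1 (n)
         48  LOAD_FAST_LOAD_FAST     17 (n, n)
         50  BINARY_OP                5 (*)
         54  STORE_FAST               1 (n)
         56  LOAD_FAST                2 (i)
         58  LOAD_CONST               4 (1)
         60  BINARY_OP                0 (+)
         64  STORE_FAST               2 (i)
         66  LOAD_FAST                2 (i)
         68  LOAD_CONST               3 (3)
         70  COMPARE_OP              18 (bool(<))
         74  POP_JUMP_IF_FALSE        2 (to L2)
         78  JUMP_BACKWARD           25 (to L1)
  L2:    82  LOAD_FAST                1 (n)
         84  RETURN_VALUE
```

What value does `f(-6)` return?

9

LOAD_FAST_LOAD_FAST a,a → push -6,-6. Stack: [-6, -6]
BINARY_OP // → -6 // -6 = 1. Stack: [1]
LOAD_CONST → push 8. Stack: [1, 8]
BINARY_OP ^ → 1 ^ 8 = 9. Stack: [9]
STORE_FAST n → n=9. Stack: []
LOAD_CONST → push 0. Stack: [0]
STORE_FAST i → i=0. Stack: []
LOAD_FAST i → push 0. Stack: [0]
LOAD_CONST → push 3. Stack: [0, 3]
COMPARE_OP bool(<) → 0 vs 3 = True. Stack: [True]
POP_JUMP_IF_FALSE → pop True; no jump. Stack: []
LOAD_FAST_LOAD_FAST n,n → push 9,9. Stack: [9, 9]
BINARY_OP & → 9 & 9 = 9. Stack: [9]
STORE_FAST n → n=9. Stack: []
LOAD_FAST_LOAD_FAST a,n → push -6,9. Stack: [-6, 9]
BINARY_OP + → -6 + 9 = 3. Stack: [3]
STORE_FAST n → n=3. Stack: []
LOAD_FAST_LOAD_FAST n,n → push 3,3. Stack: [3, 3]
BINARY_OP * → 3 * 3 = 9. Stack: [9]
STORE_FAST n → n=9. Stack: []
LOAD_FAST i → push 0. Stack: [0]
LOAD_CONST → push 1. Stack: [0, 1]
BINARY_OP + → 0 + 1 = 1. Stack: [1]
STORE_FAST i → i=1. Stack: []
LOAD_FAST i → push 1. Stack: [1]
LOAD_CONST → push 3. Stack: [1, 3]
COMPARE_OP bool(<) → 1 vs 3 = True. Stack: [True]
POP_JUMP_IF_FALSE → pop True; no jump. Stack: []
LOAD_FAST_LOAD_FAST n,n → push 9,9. Stack: [9, 9]
BINARY_OP & → 9 & 9 = 9. Stack: [9]
STORE_FAST n → n=9. Stack: []
LOAD_FAST_LOAD_FAST a,n → push -6,9. Stack: [-6, 9]
BINARY_OP + → -6 + 9 = 3. Stack: [3]
STORE_FAST n → n=3. Stack: []
LOAD_FAST_LOAD_FAST n,n → push 3,3. Stack: [3, 3]
BINARY_OP * → 3 * 3 = 9. Stack: [9]
STORE_FAST n → n=9. Stack: []
LOAD_FAST i → push 1. Stack: [1]
LOAD_CONST → push 1. Stack: [1, 1]
BINARY_OP + → 1 + 1 = 2. Stack: [2]
STORE_FAST i → i=2. Stack: []
LOAD_FAST i → push 2. Stack: [2]
LOAD_CONST → push 3. Stack: [2, 3]
COMPARE_OP bool(<) → 2 vs 3 = True. Stack: [True]
POP_JUMP_IF_FALSE → pop True; no jump. Stack: []
LOAD_FAST_LOAD_FAST n,n → push 9,9. Stack: [9, 9]
BINARY_OP & → 9 & 9 = 9. Stack: [9]
STORE_FAST n → n=9. Stack: []
LOAD_FAST_LOAD_FAST a,n → push -6,9. Stack: [-6, 9]
BINARY_OP + → -6 + 9 = 3. Stack: [3]
STORE_FAST n → n=3. Stack: []
LOAD_FAST_LOAD_FAST n,n → push 3,3. Stack: [3, 3]
BINARY_OP * → 3 * 3 = 9. Stack: [9]
STORE_FAST n → n=9. Stack: []
LOAD_FAST i → push 2. Stack: [2]
LOAD_CONST → push 1. Stack: [2, 1]
BINARY_OP + → 2 + 1 = 3. Stack: [3]
STORE_FAST i → i=3. Stack: []
LOAD_FAST i → push 3. Stack: [3]
LOAD_CONST → push 3. Stack: [3, 3]
COMPARE_OP bool(<) → 3 vs 3 = False. Stack: [False]
POP_JUMP_IF_FALSE → pop False; jump. Stack: []
LOAD_FAST n → push 9. Stack: [9]
RETURN_VALUE → return 9.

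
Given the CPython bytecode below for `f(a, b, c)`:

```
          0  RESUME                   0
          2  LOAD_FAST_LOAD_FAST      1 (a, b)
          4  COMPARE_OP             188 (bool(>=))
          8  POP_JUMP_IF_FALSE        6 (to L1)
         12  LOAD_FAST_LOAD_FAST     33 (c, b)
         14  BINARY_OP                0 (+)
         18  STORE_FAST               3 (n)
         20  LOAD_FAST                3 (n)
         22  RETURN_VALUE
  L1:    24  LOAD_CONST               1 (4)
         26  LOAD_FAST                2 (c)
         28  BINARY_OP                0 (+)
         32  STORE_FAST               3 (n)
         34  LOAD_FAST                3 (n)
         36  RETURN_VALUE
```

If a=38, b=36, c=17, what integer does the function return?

LOAD_FAST_LOAD_FAST a,b → push 38,36. Stack: [38, 36]
COMPARE_OP bool(>=) → 38 vs 36 = True. Stack: [True]
POP_JUMP_IF_FALSE → pop True; no jump. Stack: []
LOAD_FAST_LOAD_FAST c,b → push 17,36. Stack: [17, 36]
BINARY_OP + → 17 + 36 = 53. Stack: [53]
STORE_FAST n → n=53. Stack: []
LOAD_FAST n → push 53. Stack: [53]
RETURN_VALUE → return 53.

53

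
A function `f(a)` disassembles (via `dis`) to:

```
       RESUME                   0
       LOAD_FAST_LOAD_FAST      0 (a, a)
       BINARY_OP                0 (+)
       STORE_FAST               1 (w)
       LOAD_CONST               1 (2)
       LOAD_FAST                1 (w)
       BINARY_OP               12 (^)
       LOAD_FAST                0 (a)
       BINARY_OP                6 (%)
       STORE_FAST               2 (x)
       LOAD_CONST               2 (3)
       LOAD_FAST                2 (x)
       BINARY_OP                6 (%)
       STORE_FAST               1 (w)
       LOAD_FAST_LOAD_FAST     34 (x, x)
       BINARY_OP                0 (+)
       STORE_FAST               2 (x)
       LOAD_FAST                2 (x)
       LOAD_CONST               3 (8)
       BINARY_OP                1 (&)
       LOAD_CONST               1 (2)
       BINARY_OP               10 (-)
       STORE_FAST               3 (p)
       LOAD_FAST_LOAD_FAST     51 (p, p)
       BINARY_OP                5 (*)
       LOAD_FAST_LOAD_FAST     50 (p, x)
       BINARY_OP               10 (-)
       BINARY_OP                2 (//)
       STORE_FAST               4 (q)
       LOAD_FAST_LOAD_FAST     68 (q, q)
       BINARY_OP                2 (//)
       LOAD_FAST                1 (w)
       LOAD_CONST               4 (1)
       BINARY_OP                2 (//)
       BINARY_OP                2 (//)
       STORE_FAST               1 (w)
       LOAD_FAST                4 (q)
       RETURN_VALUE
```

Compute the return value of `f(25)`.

LOAD_FAST_LOAD_FAST a,a → push 25,25. Stack: [25, 25]
BINARY_OP + → 25 + 25 = 50. Stack: [50]
STORE_FAST w → w=50. Stack: []
LOAD_CONST → push 2. Stack: [2]
LOAD_FAST w → push 50. Stack: [2, 50]
BINARY_OP ^ → 2 ^ 50 = 48. Stack: [48]
LOAD_FAST a → push 25. Stack: [48, 25]
BINARY_OP % → 48 % 25 = 23. Stack: [23]
STORE_FAST x → x=23. Stack: []
LOAD_CONST → push 3. Stack: [3]
LOAD_FAST x → push 23. Stack: [3, 23]
BINARY_OP % → 3 % 23 = 3. Stack: [3]
STORE_FAST w → w=3. Stack: []
LOAD_FAST_LOAD_FAST x,x → push 23,23. Stack: [23, 23]
BINARY_OP + → 23 + 23 = 46. Stack: [46]
STORE_FAST x → x=46. Stack: []
LOAD_FAST x → push 46. Stack: [46]
LOAD_CONST → push 8. Stack: [46, 8]
BINARY_OP & → 46 & 8 = 8. Stack: [8]
LOAD_CONST → push 2. Stack: [8, 2]
BINARY_OP - → 8 - 2 = 6. Stack: [6]
STORE_FAST p → p=6. Stack: []
LOAD_FAST_LOAD_FAST p,p → push 6,6. Stack: [6, 6]
BINARY_OP * → 6 * 6 = 36. Stack: [36]
LOAD_FAST_LOAD_FAST p,x → push 6,46. Stack: [36, 6, 46]
BINARY_OP - → 6 - 46 = -40. Stack: [36, -40]
BINARY_OP // → 36 // -40 = -1. Stack: [-1]
STORE_FAST q → q=-1. Stack: []
LOAD_FAST_LOAD_FAST q,q → push -1,-1. Stack: [-1, -1]
BINARY_OP // → -1 // -1 = 1. Stack: [1]
LOAD_FAST w → push 3. Stack: [1, 3]
LOAD_CONST → push 1. Stack: [1, 3, 1]
BINARY_OP // → 3 // 1 = 3. Stack: [1, 3]
BINARY_OP // → 1 // 3 = 0. Stack: [0]
STORE_FAST w → w=0. Stack: []
LOAD_FAST q → push -1. Stack: [-1]
RETURN_VALUE → return -1.

-1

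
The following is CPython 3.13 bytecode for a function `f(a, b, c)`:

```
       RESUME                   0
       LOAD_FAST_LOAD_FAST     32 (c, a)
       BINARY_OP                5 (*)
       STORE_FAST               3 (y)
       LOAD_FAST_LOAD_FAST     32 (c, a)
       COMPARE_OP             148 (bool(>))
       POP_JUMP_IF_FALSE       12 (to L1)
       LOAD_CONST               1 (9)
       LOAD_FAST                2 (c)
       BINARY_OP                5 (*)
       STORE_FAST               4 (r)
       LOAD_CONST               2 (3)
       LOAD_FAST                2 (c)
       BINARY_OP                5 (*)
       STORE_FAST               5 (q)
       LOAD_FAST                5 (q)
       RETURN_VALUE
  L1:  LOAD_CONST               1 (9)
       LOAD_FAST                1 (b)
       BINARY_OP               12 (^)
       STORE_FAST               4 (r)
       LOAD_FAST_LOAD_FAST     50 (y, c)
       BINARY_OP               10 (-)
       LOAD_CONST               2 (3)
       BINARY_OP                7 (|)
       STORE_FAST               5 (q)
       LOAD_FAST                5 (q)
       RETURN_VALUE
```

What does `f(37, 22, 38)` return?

LOAD_FAST_LOAD_FAST c,a → push 38,37. Stack: [38, 37]
BINARY_OP * → 38 * 37 = 1406. Stack: [1406]
STORE_FAST y → y=1406. Stack: []
LOAD_FAST_LOAD_FAST c,a → push 38,37. Stack: [38, 37]
COMPARE_OP bool(>) → 38 vs 37 = True. Stack: [True]
POP_JUMP_IF_FALSE → pop True; no jump. Stack: []
LOAD_CONST → push 9. Stack: [9]
LOAD_FAST c → push 38. Stack: [9, 38]
BINARY_OP * → 9 * 38 = 342. Stack: [342]
STORE_FAST r → r=342. Stack: []
LOAD_CONST → push 3. Stack: [3]
LOAD_FAST c → push 38. Stack: [3, 38]
BINARY_OP * → 3 * 38 = 114. Stack: [114]
STORE_FAST q → q=114. Stack: []
LOAD_FAST q → push 114. Stack: [114]
RETURN_VALUE → return 114.

114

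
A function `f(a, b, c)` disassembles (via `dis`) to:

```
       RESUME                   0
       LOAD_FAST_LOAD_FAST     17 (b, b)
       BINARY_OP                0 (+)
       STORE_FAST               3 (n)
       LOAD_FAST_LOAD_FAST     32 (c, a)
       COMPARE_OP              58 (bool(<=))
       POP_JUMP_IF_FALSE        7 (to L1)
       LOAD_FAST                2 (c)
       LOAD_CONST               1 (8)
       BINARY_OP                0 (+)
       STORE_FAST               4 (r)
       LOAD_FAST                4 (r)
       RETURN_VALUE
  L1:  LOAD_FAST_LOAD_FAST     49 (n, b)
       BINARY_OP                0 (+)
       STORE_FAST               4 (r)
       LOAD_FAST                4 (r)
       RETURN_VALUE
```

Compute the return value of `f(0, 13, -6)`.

2

LOAD_FAST_LOAD_FAST b,b → push 13,13. Stack: [13, 13]
BINARY_OP + → 13 + 13 = 26. Stack: [26]
STORE_FAST n → n=26. Stack: []
LOAD_FAST_LOAD_FAST c,a → push -6,0. Stack: [-6, 0]
COMPARE_OP bool(<=) → -6 vs 0 = True. Stack: [True]
POP_JUMP_IF_FALSE → pop True; no jump. Stack: []
LOAD_FAST c → push -6. Stack: [-6]
LOAD_CONST → push 8. Stack: [-6, 8]
BINARY_OP + → -6 + 8 = 2. Stack: [2]
STORE_FAST r → r=2. Stack: []
LOAD_FAST r → push 2. Stack: [2]
RETURN_VALUE → return 2.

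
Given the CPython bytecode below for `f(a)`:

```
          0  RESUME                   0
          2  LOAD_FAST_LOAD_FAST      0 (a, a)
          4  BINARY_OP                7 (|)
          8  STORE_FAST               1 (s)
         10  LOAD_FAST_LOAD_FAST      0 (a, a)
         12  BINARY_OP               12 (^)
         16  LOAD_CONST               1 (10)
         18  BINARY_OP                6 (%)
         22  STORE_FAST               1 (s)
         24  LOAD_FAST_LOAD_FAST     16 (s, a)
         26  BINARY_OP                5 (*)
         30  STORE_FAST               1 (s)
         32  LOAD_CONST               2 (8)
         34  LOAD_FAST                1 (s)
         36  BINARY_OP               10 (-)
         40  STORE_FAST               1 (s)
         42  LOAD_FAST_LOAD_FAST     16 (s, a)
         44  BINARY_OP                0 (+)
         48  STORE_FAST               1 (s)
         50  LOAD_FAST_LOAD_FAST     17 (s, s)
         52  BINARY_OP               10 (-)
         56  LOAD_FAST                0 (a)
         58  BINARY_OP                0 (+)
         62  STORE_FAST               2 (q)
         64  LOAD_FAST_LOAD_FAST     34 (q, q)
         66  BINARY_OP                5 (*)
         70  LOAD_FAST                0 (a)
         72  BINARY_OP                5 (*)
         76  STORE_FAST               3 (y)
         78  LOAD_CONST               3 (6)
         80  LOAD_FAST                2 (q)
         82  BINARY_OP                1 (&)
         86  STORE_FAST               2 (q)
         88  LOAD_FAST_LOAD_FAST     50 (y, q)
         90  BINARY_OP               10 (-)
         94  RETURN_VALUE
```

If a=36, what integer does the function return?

LOAD_FAST_LOAD_FAST a,a → push 36,36. Stack: [36, 36]
BINARY_OP | → 36 | 36 = 36. Stack: [36]
STORE_FAST s → s=36. Stack: []
LOAD_FAST_LOAD_FAST a,a → push 36,36. Stack: [36, 36]
BINARY_OP ^ → 36 ^ 36 = 0. Stack: [0]
LOAD_CONST → push 10. Stack: [0, 10]
BINARY_OP % → 0 % 10 = 0. Stack: [0]
STORE_FAST s → s=0. Stack: []
LOAD_FAST_LOAD_FAST s,a → push 0,36. Stack: [0, 36]
BINARY_OP * → 0 * 36 = 0. Stack: [0]
STORE_FAST s → s=0. Stack: []
LOAD_CONST → push 8. Stack: [8]
LOAD_FAST s → push 0. Stack: [8, 0]
BINARY_OP - → 8 - 0 = 8. Stack: [8]
STORE_FAST s → s=8. Stack: []
LOAD_FAST_LOAD_FAST s,a → push 8,36. Stack: [8, 36]
BINARY_OP + → 8 + 36 = 44. Stack: [44]
STORE_FAST s → s=44. Stack: []
LOAD_FAST_LOAD_FAST s,s → push 44,44. Stack: [44, 44]
BINARY_OP - → 44 - 44 = 0. Stack: [0]
LOAD_FAST a → push 36. Stack: [0, 36]
BINARY_OP + → 0 + 36 = 36. Stack: [36]
STORE_FAST q → q=36. Stack: []
LOAD_FAST_LOAD_FAST q,q → push 36,36. Stack: [36, 36]
BINARY_OP * → 36 * 36 = 1296. Stack: [1296]
LOAD_FAST a → push 36. Stack: [1296, 36]
BINARY_OP * → 1296 * 36 = 46656. Stack: [46656]
STORE_FAST y → y=46656. Stack: []
LOAD_CONST → push 6. Stack: [6]
LOAD_FAST q → push 36. Stack: [6, 36]
BINARY_OP & → 6 & 36 = 4. Stack: [4]
STORE_FAST q → q=4. Stack: []
LOAD_FAST_LOAD_FAST y,q → push 46656,4. Stack: [46656, 4]
BINARY_OP - → 46656 - 4 = 46652. Stack: [46652]
RETURN_VALUE → return 46652.

46652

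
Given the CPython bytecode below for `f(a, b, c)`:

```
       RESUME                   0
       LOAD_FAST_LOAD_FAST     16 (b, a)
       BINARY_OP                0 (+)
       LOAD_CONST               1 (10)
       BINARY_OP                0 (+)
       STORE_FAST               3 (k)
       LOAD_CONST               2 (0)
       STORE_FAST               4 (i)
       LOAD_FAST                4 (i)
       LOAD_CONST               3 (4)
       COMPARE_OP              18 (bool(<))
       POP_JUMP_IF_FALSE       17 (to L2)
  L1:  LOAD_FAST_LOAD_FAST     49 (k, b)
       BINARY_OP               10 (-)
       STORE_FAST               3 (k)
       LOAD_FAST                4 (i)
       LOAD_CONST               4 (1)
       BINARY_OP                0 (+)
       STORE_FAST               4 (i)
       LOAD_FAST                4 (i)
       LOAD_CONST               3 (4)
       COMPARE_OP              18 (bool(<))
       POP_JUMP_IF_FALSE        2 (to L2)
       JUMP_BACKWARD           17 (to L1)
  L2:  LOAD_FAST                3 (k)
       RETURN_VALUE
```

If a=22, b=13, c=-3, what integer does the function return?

-7

LOAD_FAST_LOAD_FAST b,a → push 13,22. Stack: [13, 22]
BINARY_OP + → 13 + 22 = 35. Stack: [35]
LOAD_CONST → push 10. Stack: [35, 10]
BINARY_OP + → 35 + 10 = 45. Stack: [45]
STORE_FAST k → k=45. Stack: []
LOAD_CONST → push 0. Stack: [0]
STORE_FAST i → i=0. Stack: []
LOAD_FAST i → push 0. Stack: [0]
LOAD_CONST → push 4. Stack: [0, 4]
COMPARE_OP bool(<) → 0 vs 4 = True. Stack: [True]
POP_JUMP_IF_FALSE → pop True; no jump. Stack: []
LOAD_FAST_LOAD_FAST k,b → push 45,13. Stack: [45, 13]
BINARY_OP - → 45 - 13 = 32. Stack: [32]
STORE_FAST k → k=32. Stack: []
LOAD_FAST i → push 0. Stack: [0]
LOAD_CONST → push 1. Stack: [0, 1]
BINARY_OP + → 0 + 1 = 1. Stack: [1]
STORE_FAST i → i=1. Stack: []
LOAD_FAST i → push 1. Stack: [1]
LOAD_CONST → push 4. Stack: [1, 4]
COMPARE_OP bool(<) → 1 vs 4 = True. Stack: [True]
POP_JUMP_IF_FALSE → pop True; no jump. Stack: []
LOAD_FAST_LOAD_FAST k,b → push 32,13. Stack: [32, 13]
BINARY_OP - → 32 - 13 = 19. Stack: [19]
STORE_FAST k → k=19. Stack: []
LOAD_FAST i → push 1. Stack: [1]
LOAD_CONST → push 1. Stack: [1, 1]
BINARY_OP + → 1 + 1 = 2. Stack: [2]
STORE_FAST i → i=2. Stack: []
LOAD_FAST i → push 2. Stack: [2]
LOAD_CONST → push 4. Stack: [2, 4]
COMPARE_OP bool(<) → 2 vs 4 = True. Stack: [True]
POP_JUMP_IF_FALSE → pop True; no jump. Stack: []
LOAD_FAST_LOAD_FAST k,b → push 19,13. Stack: [19, 13]
BINARY_OP - → 19 - 13 = 6. Stack: [6]
STORE_FAST k → k=6. Stack: []
LOAD_FAST i → push 2. Stack: [2]
LOAD_CONST → push 1. Stack: [2, 1]
BINARY_OP + → 2 + 1 = 3. Stack: [3]
STORE_FAST i → i=3. Stack: []
LOAD_FAST i → push 3. Stack: [3]
LOAD_CONST → push 4. Stack: [3, 4]
COMPARE_OP bool(<) → 3 vs 4 = True. Stack: [True]
POP_JUMP_IF_FALSE → pop True; no jump. Stack: []
LOAD_FAST_LOAD_FAST k,b → push 6,13. Stack: [6, 13]
BINARY_OP - → 6 - 13 = -7. Stack: [-7]
STORE_FAST k → k=-7. Stack: []
LOAD_FAST i → push 3. Stack: [3]
LOAD_CONST → push 1. Stack: [3, 1]
BINARY_OP + → 3 + 1 = 4. Stack: [4]
STORE_FAST i → i=4. Stack: []
LOAD_FAST i → push 4. Stack: [4]
LOAD_CONST → push 4. Stack: [4, 4]
COMPARE_OP bool(<) → 4 vs 4 = False. Stack: [False]
POP_JUMP_IF_FALSE → pop False; jump. Stack: []
LOAD_FAST k → push -7. Stack: [-7]
RETURN_VALUE → return -7.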